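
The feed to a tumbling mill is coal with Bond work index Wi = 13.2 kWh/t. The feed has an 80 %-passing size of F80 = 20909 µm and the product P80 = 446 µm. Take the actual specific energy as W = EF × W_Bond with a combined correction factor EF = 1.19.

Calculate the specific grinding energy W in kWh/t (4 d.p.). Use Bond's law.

W = 6.3516 kWh/t

W = 10 Wi (1/√P80 − 1/√F80)  [Bond]
1/√446 = 0.047351;  1/√20909 = 0.006916
W = 10·13.2·(0.047351 − 0.006916) = 5.3375 kWh/t
W_actual = 1.19 × 5.3375 = 6.3516 kWh/t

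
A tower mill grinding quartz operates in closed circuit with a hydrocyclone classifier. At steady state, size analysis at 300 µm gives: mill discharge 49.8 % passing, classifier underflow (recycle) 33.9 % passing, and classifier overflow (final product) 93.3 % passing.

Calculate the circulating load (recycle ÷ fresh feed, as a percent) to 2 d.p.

Mass balance on the −300 µm fraction:
d + r·d = r·u + o → r(d−u) = o−d
r = (93.3 − 49.8)/(49.8 − 33.9) = 43.5/15.9 = 2.7358
CL = 100·r = 273.58 %

CL = 273.58 %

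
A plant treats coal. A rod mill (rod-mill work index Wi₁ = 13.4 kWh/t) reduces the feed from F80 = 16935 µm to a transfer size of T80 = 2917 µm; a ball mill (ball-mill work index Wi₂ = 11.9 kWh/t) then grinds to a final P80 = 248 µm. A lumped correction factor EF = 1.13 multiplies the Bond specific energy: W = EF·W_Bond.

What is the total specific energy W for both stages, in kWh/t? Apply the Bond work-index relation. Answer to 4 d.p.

W = 7.6891 kWh/t

W = 10 Wi / √P80 − 10 Wi / √F80
Stage 1 (16935→2917 µm, Wi₁=13.4): W₁ = 10·13.4·(0.018515 − 0.007684) = 1.4514 kWh/t
Stage 2 (2917→248 µm, Wi₂=11.9): W₂ = 10·11.9·(0.063500 − 0.018515) = 5.3532 kWh/t
W = W₁ + W₂ = 1.4514 + 5.3532 = 6.8045 kWh/t
With EF = 1.13: W = 6.8045·1.13 = 7.6891 kWh/t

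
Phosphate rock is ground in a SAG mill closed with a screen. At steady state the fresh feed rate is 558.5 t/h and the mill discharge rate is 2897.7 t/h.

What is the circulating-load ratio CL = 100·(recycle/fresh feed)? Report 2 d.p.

CL = 418.84 %

M = F + R at steady state, so:
R = M − F = 2897.7 − 558.5 = 2339.2 t/h
CL = 100·R/F = 100·2339.2/558.5 = 418.84 %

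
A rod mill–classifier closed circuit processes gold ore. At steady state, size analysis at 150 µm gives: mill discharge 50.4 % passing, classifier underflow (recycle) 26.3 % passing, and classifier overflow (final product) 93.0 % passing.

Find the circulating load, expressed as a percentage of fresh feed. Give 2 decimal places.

Balance %-passing 150 µm (r = R/F):
r = (o − d)/(d − u)
r = (93.0 − 50.4)/(50.4 − 26.3) = 42.6/24.1 = 1.7676
CL = 100·r = 176.76 %

CL = 176.76 %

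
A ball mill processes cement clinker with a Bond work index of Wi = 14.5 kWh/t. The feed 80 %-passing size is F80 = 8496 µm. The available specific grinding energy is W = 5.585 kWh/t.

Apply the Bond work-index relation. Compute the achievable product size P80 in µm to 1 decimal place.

P80 = 410.3 µm

W = 10 Wi (1/√P80 − 1/√F80)  [Bond]
P80^-0.5 = F80^-0.5 + W/(10 Wi)
  = 5.5850/(10·14.5) + 1/√8496 = 0.038517 + 0.010849 = 0.049366
P80 = (1/0.049366)² = 20.2567² = 410.33 µm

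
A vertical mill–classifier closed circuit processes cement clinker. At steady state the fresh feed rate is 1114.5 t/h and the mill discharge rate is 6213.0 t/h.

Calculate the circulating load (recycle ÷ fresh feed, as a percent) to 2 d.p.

Mill node: discharge = fresh + recycle.
R = M − F = 6213.0 − 1114.5 = 5098.5 t/h
CL = 100·R/F = 100·5098.5/1114.5 = 457.47 %

CL = 457.47 %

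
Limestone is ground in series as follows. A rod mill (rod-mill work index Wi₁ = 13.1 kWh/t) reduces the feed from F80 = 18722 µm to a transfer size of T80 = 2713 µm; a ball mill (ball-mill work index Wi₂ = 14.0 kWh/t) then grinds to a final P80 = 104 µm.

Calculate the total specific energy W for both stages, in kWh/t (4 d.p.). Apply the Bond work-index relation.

W = 10 Wi (1/√P80 − 1/√F80)  [Bond]
Stage 1 (18722→2713 µm, Wi₁=13.1): W₁ = 10·13.1·(0.019199 − 0.007308) = 1.5576 kWh/t
Stage 2 (2713→104 µm, Wi₂=14.0): W₂ = 10·14.0·(0.098058 − 0.019199) = 11.0403 kWh/t
W = W₁ + W₂ = 1.5576 + 11.0403 = 12.5979 kWh/t

W = 12.5979 kWh/t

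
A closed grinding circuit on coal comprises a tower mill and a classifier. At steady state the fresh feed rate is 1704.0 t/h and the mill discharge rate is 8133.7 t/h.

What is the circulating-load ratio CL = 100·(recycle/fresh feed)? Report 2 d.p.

Discharge = new feed + return, hence
R = M − F = 8133.7 − 1704.0 = 6429.7 t/h
CL = 100·R/F = 100·6429.7/1704.0 = 377.33 %

CL = 377.33 %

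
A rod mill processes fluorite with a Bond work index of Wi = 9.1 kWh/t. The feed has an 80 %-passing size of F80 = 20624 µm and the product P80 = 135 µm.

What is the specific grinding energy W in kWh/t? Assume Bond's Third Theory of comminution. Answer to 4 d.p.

W = 7.1984 kWh/t

W = 10 Wi (P80^-0.5 − F80^-0.5)
1/√135 = 0.086066;  1/√20624 = 0.006963
W = 10·9.1·(0.086066 − 0.006963) = 7.1984 kWh/t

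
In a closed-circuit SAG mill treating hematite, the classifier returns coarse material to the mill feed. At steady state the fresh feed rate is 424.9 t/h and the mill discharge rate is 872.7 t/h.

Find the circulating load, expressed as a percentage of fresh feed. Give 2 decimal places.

Steady state: M = F + R.
R = M − F = 872.7 − 424.9 = 447.8 t/h
CL = 100·R/F = 100·447.8/424.9 = 105.39 %

CL = 105.39 %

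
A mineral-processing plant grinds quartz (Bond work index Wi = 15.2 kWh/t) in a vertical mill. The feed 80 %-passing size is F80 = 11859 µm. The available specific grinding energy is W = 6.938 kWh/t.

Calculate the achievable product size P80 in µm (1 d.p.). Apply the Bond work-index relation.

W = 10 Wi (1/√P80 − 1/√F80)  [Bond]
⇒ 1/√P80 = W/(10·Wi) + 1/√F80
  = 6.9380/(10·15.2) + 1/√11859 = 0.045645 + 0.009183 = 0.054828
P80 = (1/0.054828)² = 18.2390² = 332.66 µm

P80 = 332.7 µm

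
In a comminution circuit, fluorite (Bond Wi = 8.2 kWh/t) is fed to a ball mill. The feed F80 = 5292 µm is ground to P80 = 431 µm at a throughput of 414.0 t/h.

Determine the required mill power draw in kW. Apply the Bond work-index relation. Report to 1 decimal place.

P = 1168.6 kW

Bond:  W = 10 Wi (1/√P − 1/√F)
W = 10·8.2·(1/√431 − 1/√5292) = 10·8.2·(0.034422) = 2.8226 kWh/t
P = W·T = 2.8226·414.0 = 1168.6 kW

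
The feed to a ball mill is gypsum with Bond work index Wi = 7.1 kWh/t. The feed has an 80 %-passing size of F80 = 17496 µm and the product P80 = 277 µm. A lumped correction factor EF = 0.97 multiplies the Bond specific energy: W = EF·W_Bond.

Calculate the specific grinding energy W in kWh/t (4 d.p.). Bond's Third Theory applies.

W = 3.6173 kWh/t

W = 10 Wi / √P80 − 10 Wi / √F80
1/√277 = 0.060084;  1/√17496 = 0.007560
W = 10·7.1·(0.060084 − 0.007560) = 3.7292 kWh/t
W_actual = 0.97 × 3.7292 = 3.6173 kWh/t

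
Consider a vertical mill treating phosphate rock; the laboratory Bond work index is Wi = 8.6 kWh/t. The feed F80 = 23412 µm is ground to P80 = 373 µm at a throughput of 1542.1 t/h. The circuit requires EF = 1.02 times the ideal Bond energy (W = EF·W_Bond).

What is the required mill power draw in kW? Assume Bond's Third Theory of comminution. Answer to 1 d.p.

P = 6120.1 kW

W = 10 Wi / √P80 − 10 Wi / √F80
W = 10·8.6·(1/√373 − 1/√23412) = 10·8.6·(0.045243) = 3.8909 kWh/t
With EF = 1.02: W = 3.8909·1.02 = 3.9687 kWh/t
P_mill = W·ṁ = 3.9687·1542.1 = 6120.1 kW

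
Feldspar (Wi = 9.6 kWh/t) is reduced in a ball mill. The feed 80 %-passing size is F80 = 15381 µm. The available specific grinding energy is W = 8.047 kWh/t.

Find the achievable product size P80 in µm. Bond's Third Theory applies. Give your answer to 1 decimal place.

Bond: W = 10·Wi·(1/√P80 − 1/√F80)
⇒ 1/√P80 = W/(10·Wi) + 1/√F80
  = 8.0470/(10·9.6) + 1/√15381 = 0.083823 + 0.008063 = 0.091886
P80 = (1/0.091886)² = 10.8830² = 118.44 µm

P80 = 118.4 µm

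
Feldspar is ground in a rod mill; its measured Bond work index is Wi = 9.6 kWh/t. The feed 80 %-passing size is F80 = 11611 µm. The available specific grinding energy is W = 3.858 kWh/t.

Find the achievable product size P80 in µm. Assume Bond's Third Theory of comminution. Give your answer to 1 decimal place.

P80 = 408.7 µm

W = 10 Wi (P80^-0.5 − F80^-0.5)
⇒ 1/√P80 = W/(10·Wi) + 1/√F80
  = 3.8580/(10·9.6) + 1/√11611 = 0.040188 + 0.009280 = 0.049468
P80 = (1/0.049468)² = 20.2151² = 408.65 µm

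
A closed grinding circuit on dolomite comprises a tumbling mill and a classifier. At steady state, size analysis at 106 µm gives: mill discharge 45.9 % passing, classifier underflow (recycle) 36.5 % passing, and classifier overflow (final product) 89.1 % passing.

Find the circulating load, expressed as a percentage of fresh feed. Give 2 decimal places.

Balance %-passing 106 µm (r = R/F):
(1+r)·d = r·u + o ⇒ r = (o−d)/(d−u)
r = (89.1 − 45.9)/(45.9 − 36.5) = 43.2/9.4 = 4.5957
CL = 100·r = 459.57 %

CL = 459.57 %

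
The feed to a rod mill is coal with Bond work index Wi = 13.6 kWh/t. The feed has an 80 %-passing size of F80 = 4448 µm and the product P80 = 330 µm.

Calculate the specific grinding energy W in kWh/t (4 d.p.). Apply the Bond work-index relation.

Bond:  W = 10 Wi (1/√P − 1/√F)
1/√330 = 0.055048;  1/√4448 = 0.014994
W = 10·13.6·(0.055048 − 0.014994) = 5.4474 kWh/t

W = 5.4474 kWh/t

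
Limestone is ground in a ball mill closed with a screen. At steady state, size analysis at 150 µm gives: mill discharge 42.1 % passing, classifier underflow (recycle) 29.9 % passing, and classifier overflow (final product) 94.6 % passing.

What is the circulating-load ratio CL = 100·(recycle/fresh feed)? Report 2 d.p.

Let r = R/F. Size balance at 150 µm:
d + r·d = r·u + o → r(d−u) = o−d
r = (94.6 − 42.1)/(42.1 − 29.9) = 52.5/12.2 = 4.3033
CL = 100·r = 430.33 %

CL = 430.33 %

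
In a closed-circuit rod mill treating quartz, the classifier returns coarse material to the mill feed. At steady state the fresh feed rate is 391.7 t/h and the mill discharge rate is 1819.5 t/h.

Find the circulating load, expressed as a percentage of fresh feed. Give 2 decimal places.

CL = 364.51 %

Steady state: M = F + R.
R = M − F = 1819.5 − 391.7 = 1427.8 t/h
CL = 100·R/F = 100·1427.8/391.7 = 364.51 %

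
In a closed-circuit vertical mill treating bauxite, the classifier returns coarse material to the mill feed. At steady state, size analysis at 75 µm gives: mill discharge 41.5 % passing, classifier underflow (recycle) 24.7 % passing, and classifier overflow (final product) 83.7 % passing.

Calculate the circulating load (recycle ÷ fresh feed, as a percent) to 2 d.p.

Two-product formula at 75 µm:
r = (o − d)/(d − u)
r = (83.7 − 41.5)/(41.5 − 24.7) = 42.2/16.8 = 2.5119
CL = 100·r = 251.19 %

CL = 251.19 %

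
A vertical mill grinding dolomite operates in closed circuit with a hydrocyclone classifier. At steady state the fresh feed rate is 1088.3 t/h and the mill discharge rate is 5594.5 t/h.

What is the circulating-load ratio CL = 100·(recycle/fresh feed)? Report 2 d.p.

M = F + R at steady state, so:
R = M − F = 5594.5 − 1088.3 = 4506.2 t/h
CL = 100·R/F = 100·4506.2/1088.3 = 414.06 %

CL = 414.06 %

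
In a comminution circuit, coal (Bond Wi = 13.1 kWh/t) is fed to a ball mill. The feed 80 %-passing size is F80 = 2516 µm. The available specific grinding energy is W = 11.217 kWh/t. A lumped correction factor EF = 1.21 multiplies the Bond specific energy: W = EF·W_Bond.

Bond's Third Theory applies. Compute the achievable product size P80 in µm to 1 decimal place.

P80 = 121.6 µm

W = 10·Wi·[P80^(−½) − F80^(−½)]
W_Bond = W / EF = 11.217 / 1.21 = 9.2702 kWh/t
⇒ 1/√P80 = W_Bond/(10·Wi) + 1/√F80
  = 9.2702/(10·13.1) + 1/√2516 = 0.070765 + 0.019936 = 0.090702
P80 = (1/0.090702)² = 11.0252² = 121.55 µm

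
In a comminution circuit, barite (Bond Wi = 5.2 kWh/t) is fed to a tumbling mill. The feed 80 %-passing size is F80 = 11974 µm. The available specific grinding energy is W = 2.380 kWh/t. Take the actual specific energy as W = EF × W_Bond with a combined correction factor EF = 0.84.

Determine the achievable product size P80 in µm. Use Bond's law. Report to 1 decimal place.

P80 = 247.0 µm

W_Bond = 10·Wi·(1/√P₈₀ − 1/√F₈₀)
W_Bond = W / EF = 2.380 / 0.84 = 2.8333 kWh/t
P80^(−½) = W_Bond/(10 Wi) + F80^(−½)
  = 2.8333/(10·5.2) + 1/√11974 = 0.054487 + 0.009139 = 0.063626
P80 = (1/0.063626)² = 15.7169² = 247.02 µm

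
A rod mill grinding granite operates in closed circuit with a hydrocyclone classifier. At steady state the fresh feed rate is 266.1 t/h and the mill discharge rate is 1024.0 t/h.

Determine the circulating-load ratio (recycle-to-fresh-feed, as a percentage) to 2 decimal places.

Mill node: discharge = fresh + recycle.
R = M − F = 1024.0 − 266.1 = 757.9 t/h
CL = 100·R/F = 100·757.9/266.1 = 284.82 %

CL = 284.82 %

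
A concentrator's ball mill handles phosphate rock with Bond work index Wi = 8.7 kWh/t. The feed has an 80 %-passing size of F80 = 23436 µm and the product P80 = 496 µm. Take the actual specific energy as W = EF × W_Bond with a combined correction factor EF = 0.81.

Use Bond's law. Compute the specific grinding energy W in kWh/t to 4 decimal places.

Bond: W = 10·Wi·(1/√P80 − 1/√F80)
1/√496 = 0.044901;  1/√23436 = 0.006532
W = 10·8.7·(0.044901 − 0.006532) = 3.3381 kWh/t
W_actual = 0.81 × 3.3381 = 2.7039 kWh/t

W = 2.7039 kWh/t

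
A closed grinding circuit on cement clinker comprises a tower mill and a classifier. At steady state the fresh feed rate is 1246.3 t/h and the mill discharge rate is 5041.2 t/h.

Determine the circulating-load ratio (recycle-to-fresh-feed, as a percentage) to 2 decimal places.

CL = 304.49 %

Steady state: M = F + R.
R = M − F = 5041.2 − 1246.3 = 3794.9 t/h
CL = 100·R/F = 100·3794.9/1246.3 = 304.49 %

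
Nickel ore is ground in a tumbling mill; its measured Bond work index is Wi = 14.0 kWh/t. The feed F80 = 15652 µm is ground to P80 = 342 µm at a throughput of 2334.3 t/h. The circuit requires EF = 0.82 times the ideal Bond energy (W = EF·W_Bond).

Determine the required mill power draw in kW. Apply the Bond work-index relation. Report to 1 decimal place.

W_Bond = 10·Wi·(1/√P₈₀ − 1/√F₈₀)
W = 10·14.0·(1/√342 − 1/√15652) = 10·14.0·(0.046081) = 6.4513 kWh/t
With EF = 0.82: W = 6.4513·0.82 = 5.2901 kWh/t
P = W·T = 5.2901·2334.3 = 12348.6 kW

P = 12348.6 kW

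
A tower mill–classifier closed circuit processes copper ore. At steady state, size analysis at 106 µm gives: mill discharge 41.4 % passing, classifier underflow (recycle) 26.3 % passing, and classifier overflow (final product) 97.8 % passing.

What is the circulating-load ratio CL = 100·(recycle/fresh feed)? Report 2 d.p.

CL = 373.51 %

Let r = R/F. Size balance at 106 µm:
Fd + Rd = Ru + Fo ⇒ R/F = (o−d)/(d−u)
r = (97.8 − 41.4)/(41.4 − 26.3) = 56.4/15.1 = 3.7351
CL = 100·r = 373.51 %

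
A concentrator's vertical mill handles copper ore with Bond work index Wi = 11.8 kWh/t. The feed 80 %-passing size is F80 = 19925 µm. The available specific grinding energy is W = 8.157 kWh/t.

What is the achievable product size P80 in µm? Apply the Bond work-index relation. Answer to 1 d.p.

W = 10·Wi·(P80^(-½) − F80^(-½))
⇒ 1/√P80 = W/(10 Wi) + 1/√F80
  = 8.1570/(10·11.8) + 1/√19925 = 0.069127 + 0.007084 = 0.076211
P80 = (1/0.076211)² = 13.1214² = 172.17 µm

P80 = 172.2 µm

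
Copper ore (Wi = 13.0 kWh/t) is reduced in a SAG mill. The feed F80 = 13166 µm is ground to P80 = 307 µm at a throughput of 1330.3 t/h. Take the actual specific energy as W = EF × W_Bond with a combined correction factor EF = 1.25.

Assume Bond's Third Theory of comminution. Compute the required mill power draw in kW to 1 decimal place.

P = 10453.7 kW

W = 10·Wi·(P80^(-½) − F80^(-½))
W = 10·13.0·(1/√307 − 1/√13166) = 10·13.0·(0.048358) = 6.2865 kWh/t
Apply correction: 6.2865 × 1.25 = 7.8582 kWh/t
P = W·T = 7.8582·1330.3 = 10453.7 kW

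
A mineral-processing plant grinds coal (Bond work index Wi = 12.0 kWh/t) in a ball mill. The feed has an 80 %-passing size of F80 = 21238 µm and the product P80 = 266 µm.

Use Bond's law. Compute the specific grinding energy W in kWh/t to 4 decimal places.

W = 6.5342 kWh/t

W_Bond = 10·Wi·(1/√P₈₀ − 1/√F₈₀)
1/√266 = 0.061314;  1/√21238 = 0.006862
W = 10·12.0·(0.061314 − 0.006862) = 6.5342 kWh/t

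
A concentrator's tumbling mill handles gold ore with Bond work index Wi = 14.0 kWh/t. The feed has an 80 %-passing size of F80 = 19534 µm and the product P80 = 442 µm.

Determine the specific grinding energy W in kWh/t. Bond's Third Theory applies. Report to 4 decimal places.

Bond: W = 10·Wi·(1/√P80 − 1/√F80)
1/√442 = 0.047565;  1/√19534 = 0.007155
W = 10·14.0·(0.047565 − 0.007155) = 5.6574 kWh/t

W = 5.6574 kWh/t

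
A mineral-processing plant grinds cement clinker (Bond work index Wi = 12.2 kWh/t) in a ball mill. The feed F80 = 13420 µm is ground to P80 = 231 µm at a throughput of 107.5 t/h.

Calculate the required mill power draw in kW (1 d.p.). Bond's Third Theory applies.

W = 10 Wi / √P80 − 10 Wi / √F80
W = 10·12.2·(1/√231 − 1/√13420) = 10·12.2·(0.057163) = 6.9739 kWh/t
Power = W × throughput = 6.9739 kWh/t × 107.5 t/h = 749.7 kW

P = 749.7 kW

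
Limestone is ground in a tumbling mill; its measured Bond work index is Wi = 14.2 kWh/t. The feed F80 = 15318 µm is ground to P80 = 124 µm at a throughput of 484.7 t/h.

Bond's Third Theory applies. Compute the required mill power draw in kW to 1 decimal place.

Bond:  W = 10 Wi (1/√P − 1/√F)
W = 10·14.2·(1/√124 − 1/√15318) = 10·14.2·(0.081723) = 11.6046 kWh/t
Power = W × throughput = 11.6046 kWh/t × 484.7 t/h = 5624.8 kW

P = 5624.8 kW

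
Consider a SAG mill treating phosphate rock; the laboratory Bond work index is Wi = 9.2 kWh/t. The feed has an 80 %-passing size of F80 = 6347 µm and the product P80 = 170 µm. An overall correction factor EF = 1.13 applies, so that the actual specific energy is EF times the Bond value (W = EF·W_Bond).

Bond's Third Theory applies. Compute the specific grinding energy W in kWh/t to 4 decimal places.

W = 10·Wi·[P80^(−½) − F80^(−½)]
1/√170 = 0.076696;  1/√6347 = 0.012552
W = 10·9.2·(0.076696 − 0.012552) = 5.9013 kWh/t
Apply correction: 5.9013 × 1.13 = 6.6685 kWh/t

W = 6.6685 kWh/t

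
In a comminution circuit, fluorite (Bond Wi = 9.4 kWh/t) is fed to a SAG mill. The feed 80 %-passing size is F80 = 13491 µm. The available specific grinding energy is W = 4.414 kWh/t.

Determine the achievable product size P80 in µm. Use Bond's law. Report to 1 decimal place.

P80 = 323.9 µm

W = 10 Wi (P80^-0.5 − F80^-0.5)
⇒ 1/√P80 = W/(10 Wi) + 1/√F80
  = 4.4140/(10·9.4) + 1/√13491 = 0.046957 + 0.008609 = 0.055567
P80 = (1/0.055567)² = 17.9963² = 323.87 µm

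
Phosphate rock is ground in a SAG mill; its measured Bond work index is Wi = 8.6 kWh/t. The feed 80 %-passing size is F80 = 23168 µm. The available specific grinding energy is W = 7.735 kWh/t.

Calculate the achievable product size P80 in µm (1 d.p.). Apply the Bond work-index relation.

P80 = 107.4 µm

Bond:  W = 10 Wi (1/√P − 1/√F)
P80^(−½) = W/(10 Wi) + F80^(−½)
  = 7.7350/(10·8.6) + 1/√23168 = 0.089942 + 0.006570 = 0.096512
P80 = (1/0.096512)² = 10.3614² = 107.36 µm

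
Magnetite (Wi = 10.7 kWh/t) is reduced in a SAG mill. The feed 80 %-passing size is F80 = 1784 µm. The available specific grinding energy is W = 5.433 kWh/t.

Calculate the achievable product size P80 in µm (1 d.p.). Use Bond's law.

W = 10·Wi·[P80^(−½) − F80^(−½)]
1/√P80 = 1/√F80 + W/(10·Wi)
  = 5.4330/(10·10.7) + 1/√1784 = 0.050776 + 0.023676 = 0.074451
P80 = (1/0.074451)² = 13.4316² = 180.41 µm

P80 = 180.4 µm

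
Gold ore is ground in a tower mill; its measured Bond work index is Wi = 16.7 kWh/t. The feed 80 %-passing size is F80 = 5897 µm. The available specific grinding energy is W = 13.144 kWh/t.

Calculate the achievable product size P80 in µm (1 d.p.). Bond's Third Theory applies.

P80 = 118.8 µm

W = 10·Wi·[P80^(−½) − F80^(−½)]
⇒ 1/√P80 = W/(10·Wi) + 1/√F80
  = 13.1440/(10·16.7) + 1/√5897 = 0.078707 + 0.013022 = 0.091729
P80 = (1/0.091729)² = 10.9017² = 118.85 µm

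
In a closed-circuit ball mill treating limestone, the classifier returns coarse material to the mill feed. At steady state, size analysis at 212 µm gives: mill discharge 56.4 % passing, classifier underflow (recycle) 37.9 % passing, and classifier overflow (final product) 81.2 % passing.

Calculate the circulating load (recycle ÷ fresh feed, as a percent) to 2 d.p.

Mass balance on the −212 µm fraction:
d + r·d = r·u + o → r(d−u) = o−d
r = (81.2 − 56.4)/(56.4 − 37.9) = 24.8/18.5 = 1.3405
CL = 100·r = 134.05 %

CL = 134.05 %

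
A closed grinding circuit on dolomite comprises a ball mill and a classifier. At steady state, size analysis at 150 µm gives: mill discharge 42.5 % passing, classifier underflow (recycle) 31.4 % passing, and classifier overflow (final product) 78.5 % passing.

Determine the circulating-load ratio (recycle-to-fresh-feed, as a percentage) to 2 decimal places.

Mass balance on the −150 µm fraction:
(1+r)·d = r·u + o ⇒ r = (o−d)/(d−u)
r = (78.5 − 42.5)/(42.5 − 31.4) = 36.0/11.1 = 3.2432
CL = 100·r = 324.32 %

CL = 324.32 %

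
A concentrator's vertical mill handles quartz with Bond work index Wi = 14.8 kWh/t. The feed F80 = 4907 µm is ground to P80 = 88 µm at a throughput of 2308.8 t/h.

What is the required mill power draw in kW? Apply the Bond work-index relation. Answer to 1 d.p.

Bond: W = 10·Wi·(1/√P80 − 1/√F80)
W = 10·14.8·(1/√88 − 1/√4907) = 10·14.8·(0.092325) = 13.6641 kWh/t
Power = W × throughput = 13.6641 kWh/t × 2308.8 t/h = 31547.6 kW

P = 31547.6 kW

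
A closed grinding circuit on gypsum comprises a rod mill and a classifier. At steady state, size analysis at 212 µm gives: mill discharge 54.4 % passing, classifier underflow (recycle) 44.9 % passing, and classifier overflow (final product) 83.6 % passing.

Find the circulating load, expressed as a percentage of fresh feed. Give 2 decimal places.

CL = 307.37 %

Let r = R/F. Size balance at 212 µm:
d + r·d = r·u + o → r(d−u) = o−d
r = (83.6 − 54.4)/(54.4 − 44.9) = 29.2/9.5 = 3.0737
CL = 100·r = 307.37 %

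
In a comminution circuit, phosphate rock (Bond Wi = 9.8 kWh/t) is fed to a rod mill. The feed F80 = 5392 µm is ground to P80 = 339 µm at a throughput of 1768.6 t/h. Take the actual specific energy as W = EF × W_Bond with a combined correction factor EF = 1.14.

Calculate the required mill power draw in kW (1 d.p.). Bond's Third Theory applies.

P = 8040.7 kW

W = 10 Wi (1/√P80 − 1/√F80)  [Bond]
W = 10·9.8·(1/√339 − 1/√5392) = 10·9.8·(0.040694) = 3.9880 kWh/t
W_actual = 1.14 × 3.9880 = 4.5464 kWh/t
Power = W × throughput = 4.5464 kWh/t × 1768.6 t/h = 8040.7 kW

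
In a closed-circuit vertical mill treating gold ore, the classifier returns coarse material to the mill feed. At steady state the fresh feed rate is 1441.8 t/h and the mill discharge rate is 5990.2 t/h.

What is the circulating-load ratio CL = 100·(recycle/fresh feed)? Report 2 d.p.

CL = 315.47 %

M = F + R at steady state, so:
R = M − F = 5990.2 − 1441.8 = 4548.4 t/h
CL = 100·R/F = 100·4548.4/1441.8 = 315.47 %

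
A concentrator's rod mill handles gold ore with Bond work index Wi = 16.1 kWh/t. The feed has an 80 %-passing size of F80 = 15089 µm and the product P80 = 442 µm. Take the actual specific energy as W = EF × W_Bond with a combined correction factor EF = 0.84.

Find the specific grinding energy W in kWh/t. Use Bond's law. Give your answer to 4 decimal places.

W = 5.3317 kWh/t

W = 10·Wi·(P80^(-½) − F80^(-½))
1/√442 = 0.047565;  1/√15089 = 0.008141
W = 10·16.1·(0.047565 − 0.008141) = 6.3473 kWh/t
Apply correction: 6.3473 × 0.84 = 5.3317 kWh/t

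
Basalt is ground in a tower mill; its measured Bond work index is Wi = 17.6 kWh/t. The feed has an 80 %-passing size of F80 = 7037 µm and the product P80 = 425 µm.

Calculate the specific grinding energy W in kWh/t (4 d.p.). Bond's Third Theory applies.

W = 10 Wi / √P80 − 10 Wi / √F80
1/√425 = 0.048507;  1/√7037 = 0.011921
W = 10·17.6·(0.048507 − 0.011921) = 6.4392 kWh/t

W = 6.4392 kWh/t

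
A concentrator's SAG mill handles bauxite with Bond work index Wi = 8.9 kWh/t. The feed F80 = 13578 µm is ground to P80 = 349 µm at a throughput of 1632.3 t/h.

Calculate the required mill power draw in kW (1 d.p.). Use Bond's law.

P = 6529.6 kW

W = 10 Wi / √P80 − 10 Wi / √F80
W = 10·8.9·(1/√349 − 1/√13578) = 10·8.9·(0.044947) = 4.0003 kWh/t
P = W·T = 4.0003·1632.3 = 6529.6 kW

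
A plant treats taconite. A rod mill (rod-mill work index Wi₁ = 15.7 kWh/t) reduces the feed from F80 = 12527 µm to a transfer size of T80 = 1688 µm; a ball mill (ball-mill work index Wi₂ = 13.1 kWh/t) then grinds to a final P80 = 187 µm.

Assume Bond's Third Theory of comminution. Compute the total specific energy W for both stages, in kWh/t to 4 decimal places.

W = 10 Wi (1/√P80 − 1/√F80)  [Bond]
Stage 1 (12527→1688 µm, Wi₁=15.7): W₁ = 10·15.7·(0.024340 − 0.008935) = 2.4186 kWh/t
Stage 2 (1688→187 µm, Wi₂=13.1): W₂ = 10·13.1·(0.073127 − 0.024340) = 6.3912 kWh/t
W = W₁ + W₂ = 2.4186 + 6.3912 = 8.8098 kWh/t

W = 8.8098 kWh/t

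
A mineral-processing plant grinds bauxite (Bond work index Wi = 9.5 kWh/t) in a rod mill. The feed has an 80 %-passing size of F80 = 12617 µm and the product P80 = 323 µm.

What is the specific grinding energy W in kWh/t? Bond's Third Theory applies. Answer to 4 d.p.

W = 10 Wi (P80^-0.5 − F80^-0.5)
1/√323 = 0.055641;  1/√12617 = 0.008903
W = 10·9.5·(0.055641 − 0.008903) = 4.4402 kWh/t

W = 4.4402 kWh/t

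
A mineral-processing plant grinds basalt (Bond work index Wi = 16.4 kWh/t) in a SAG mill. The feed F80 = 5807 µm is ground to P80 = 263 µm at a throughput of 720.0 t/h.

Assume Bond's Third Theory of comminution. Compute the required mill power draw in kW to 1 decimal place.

W = 10 Wi (1/√P80 − 1/√F80)  [Bond]
W = 10·16.4·(1/√263 − 1/√5807) = 10·16.4·(0.048540) = 7.9605 kWh/t
P = W·T = 7.9605·720.0 = 5731.6 kW

P = 5731.6 kW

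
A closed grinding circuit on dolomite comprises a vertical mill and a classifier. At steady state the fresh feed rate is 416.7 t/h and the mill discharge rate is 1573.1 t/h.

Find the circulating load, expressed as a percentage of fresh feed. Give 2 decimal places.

CL = 277.51 %

M = F + R at steady state, so:
R = M − F = 1573.1 − 416.7 = 1156.4 t/h
CL = 100·R/F = 100·1156.4/416.7 = 277.51 %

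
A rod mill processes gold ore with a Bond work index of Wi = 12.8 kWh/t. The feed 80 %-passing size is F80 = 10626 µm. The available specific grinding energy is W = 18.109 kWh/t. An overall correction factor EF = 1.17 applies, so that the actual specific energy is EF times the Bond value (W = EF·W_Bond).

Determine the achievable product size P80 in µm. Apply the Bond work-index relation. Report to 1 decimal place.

P80 = 58.6 µm

W_Bond = 10·Wi·(1/√P₈₀ − 1/√F₈₀)
W_Bond = W / EF = 18.109 / 1.17 = 15.4778 kWh/t
⇒ 1/√P80 = W_Bond/(10 Wi) + 1/√F80
  = 15.4778/(10·12.8) + 1/√10626 = 0.120920 + 0.009701 = 0.130621
P80 = (1/0.130621)² = 7.6557² = 58.61 µm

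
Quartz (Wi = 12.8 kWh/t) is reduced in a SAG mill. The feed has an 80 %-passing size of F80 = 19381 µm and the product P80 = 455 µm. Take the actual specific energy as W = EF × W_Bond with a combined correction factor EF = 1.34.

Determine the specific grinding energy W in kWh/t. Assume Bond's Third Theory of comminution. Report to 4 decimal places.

W = 6.8089 kWh/t

W = 10 Wi (1/√P80 − 1/√F80)  [Bond]
1/√455 = 0.046881;  1/√19381 = 0.007183
W = 10·12.8·(0.046881 − 0.007183) = 5.0813 kWh/t
Apply correction: 5.0813 × 1.34 = 6.8089 kWh/t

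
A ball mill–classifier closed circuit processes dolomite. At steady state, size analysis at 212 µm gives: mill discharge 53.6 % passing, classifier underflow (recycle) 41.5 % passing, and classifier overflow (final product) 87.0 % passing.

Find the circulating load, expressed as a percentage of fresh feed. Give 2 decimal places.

CL = 276.03 %

Mass balance on the −212 µm fraction:
d + r·d = r·u + o → r(d−u) = o−d
r = (87.0 − 53.6)/(53.6 − 41.5) = 33.4/12.1 = 2.7603
CL = 100·r = 276.03 %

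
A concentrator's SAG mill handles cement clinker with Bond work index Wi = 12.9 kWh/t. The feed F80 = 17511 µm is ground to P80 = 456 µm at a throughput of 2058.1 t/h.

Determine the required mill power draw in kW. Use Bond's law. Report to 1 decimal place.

P = 10426.6 kW

W = 10 Wi (P80^-0.5 − F80^-0.5)
W = 10·12.9·(1/√456 − 1/√17511) = 10·12.9·(0.039272) = 5.0661 kWh/t
P = W·T = 5.0661·2058.1 = 10426.6 kW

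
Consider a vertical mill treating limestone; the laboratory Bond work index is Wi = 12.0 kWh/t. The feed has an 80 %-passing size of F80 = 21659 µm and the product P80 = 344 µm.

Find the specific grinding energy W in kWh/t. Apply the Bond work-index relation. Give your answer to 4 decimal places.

W = 5.6546 kWh/t

W = 10 Wi / √P80 − 10 Wi / √F80
1/√344 = 0.053916;  1/√21659 = 0.006795
W = 10·12.0·(0.053916 − 0.006795) = 5.6546 kWh/t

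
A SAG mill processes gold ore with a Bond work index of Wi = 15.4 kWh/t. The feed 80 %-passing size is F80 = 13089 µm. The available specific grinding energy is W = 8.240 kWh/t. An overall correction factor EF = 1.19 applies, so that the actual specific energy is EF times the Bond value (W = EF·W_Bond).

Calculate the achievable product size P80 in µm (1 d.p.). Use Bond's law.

Bond:  W = 10 Wi (1/√P − 1/√F)
W_Bond = W / EF = 8.240 / 1.19 = 6.9244 kWh/t
1/√P80 = 1/√F80 + W_Bond/(10·Wi)
  = 6.9244/(10·15.4) + 1/√13089 = 0.044963 + 0.008741 = 0.053704
P80 = (1/0.053704)² = 18.6205² = 346.72 µm

P80 = 346.7 µm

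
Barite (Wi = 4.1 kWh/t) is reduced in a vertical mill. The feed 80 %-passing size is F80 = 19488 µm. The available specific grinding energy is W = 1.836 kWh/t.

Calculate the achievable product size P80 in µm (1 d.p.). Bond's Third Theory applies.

Bond:  W = 10 Wi (1/√P − 1/√F)
⇒ 1/√P80 = W/(10·Wi) + 1/√F80
  = 1.8360/(10·4.1) + 1/√19488 = 0.044780 + 0.007163 = 0.051944
P80 = (1/0.051944)² = 19.2516² = 370.62 µm

P80 = 370.6 µm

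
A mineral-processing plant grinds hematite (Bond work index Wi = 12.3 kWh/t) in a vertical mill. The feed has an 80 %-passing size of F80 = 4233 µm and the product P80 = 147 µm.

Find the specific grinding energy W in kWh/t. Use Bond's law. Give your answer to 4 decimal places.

Bond:  W = 10 Wi (1/√P − 1/√F)
1/√147 = 0.082479;  1/√4233 = 0.015370
W = 10·12.3·(0.082479 − 0.015370) = 8.2544 kWh/t

W = 8.2544 kWh/t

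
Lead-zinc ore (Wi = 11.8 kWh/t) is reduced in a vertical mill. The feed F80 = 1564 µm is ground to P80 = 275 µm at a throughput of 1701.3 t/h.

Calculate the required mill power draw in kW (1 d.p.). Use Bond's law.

W = 10 Wi (P80^-0.5 − F80^-0.5)
W = 10·11.8·(1/√275 − 1/√1564) = 10·11.8·(0.035016) = 4.1319 kWh/t
Power = W × throughput = 4.1319 kWh/t × 1701.3 t/h = 7029.6 kW

P = 7029.6 kW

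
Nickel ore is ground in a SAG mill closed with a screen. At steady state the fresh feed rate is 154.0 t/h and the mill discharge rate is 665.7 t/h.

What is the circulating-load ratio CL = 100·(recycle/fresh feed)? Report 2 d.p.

M = F + R at steady state, so:
R = M − F = 665.7 − 154.0 = 511.7 t/h
CL = 100·R/F = 100·511.7/154.0 = 332.27 %

CL = 332.27 %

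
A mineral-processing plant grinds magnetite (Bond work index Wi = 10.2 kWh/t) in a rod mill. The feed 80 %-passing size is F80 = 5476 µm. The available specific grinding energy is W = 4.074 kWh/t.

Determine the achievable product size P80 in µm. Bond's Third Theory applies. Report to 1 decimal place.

Bond: W = 10·Wi·(1/√P80 − 1/√F80)
1/√P80 = 1/√F80 + W/(10·Wi)
  = 4.0740/(10·10.2) + 1/√5476 = 0.039941 + 0.013514 = 0.053455
P80 = (1/0.053455)² = 18.7074² = 349.97 µm

P80 = 350.0 µm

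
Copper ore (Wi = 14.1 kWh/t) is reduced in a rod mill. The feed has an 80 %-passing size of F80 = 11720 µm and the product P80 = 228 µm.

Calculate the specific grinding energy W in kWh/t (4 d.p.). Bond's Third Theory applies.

W = 10 Wi (1/√P80 − 1/√F80)  [Bond]
1/√228 = 0.066227;  1/√11720 = 0.009237
W = 10·14.1·(0.066227 − 0.009237) = 8.0355 kWh/t

W = 8.0355 kWh/t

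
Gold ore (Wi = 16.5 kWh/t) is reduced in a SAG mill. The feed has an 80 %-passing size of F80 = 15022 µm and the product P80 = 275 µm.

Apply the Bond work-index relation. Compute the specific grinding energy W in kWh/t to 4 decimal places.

W = 10 Wi (1/√P80 − 1/√F80)  [Bond]
1/√275 = 0.060302;  1/√15022 = 0.008159
W = 10·16.5·(0.060302 − 0.008159) = 8.6036 kWh/t

W = 8.6036 kWh/t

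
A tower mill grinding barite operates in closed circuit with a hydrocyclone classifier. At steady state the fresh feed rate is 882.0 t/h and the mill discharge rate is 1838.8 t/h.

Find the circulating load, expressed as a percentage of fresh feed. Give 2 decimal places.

Mill node: discharge = fresh + recycle.
R = M − F = 1838.8 − 882.0 = 956.8 t/h
CL = 100·R/F = 100·956.8/882.0 = 108.48 %

CL = 108.48 %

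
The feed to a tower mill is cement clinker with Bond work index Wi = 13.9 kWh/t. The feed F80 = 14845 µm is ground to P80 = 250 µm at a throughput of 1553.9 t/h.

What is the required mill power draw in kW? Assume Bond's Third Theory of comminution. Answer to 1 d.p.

Bond: W = 10·Wi·(1/√P80 − 1/√F80)
W = 10·13.9·(1/√250 − 1/√14845) = 10·13.9·(0.055038) = 7.6503 kWh/t
P_mill = W·ṁ = 7.6503·1553.9 = 11887.8 kW

P = 11887.8 kW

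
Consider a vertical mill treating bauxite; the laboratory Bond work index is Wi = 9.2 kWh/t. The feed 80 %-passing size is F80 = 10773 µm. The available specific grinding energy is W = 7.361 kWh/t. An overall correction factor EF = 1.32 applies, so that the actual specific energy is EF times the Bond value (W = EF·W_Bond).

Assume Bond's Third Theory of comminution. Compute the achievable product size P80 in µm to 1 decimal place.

P80 = 202.6 µm

Bond: W = 10·Wi·(1/√P80 − 1/√F80)
W_Bond = W / EF = 7.361 / 1.32 = 5.5765 kWh/t
1/√P80 = 1/√F80 + W_Bond/(10·Wi)
  = 5.5765/(10·9.2) + 1/√10773 = 0.060614 + 0.009635 = 0.070249
P80 = (1/0.070249)² = 14.2351² = 202.64 µm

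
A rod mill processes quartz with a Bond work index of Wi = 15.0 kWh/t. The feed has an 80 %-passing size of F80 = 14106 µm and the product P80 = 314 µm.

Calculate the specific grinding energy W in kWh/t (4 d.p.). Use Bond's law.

W = 7.2020 kWh/t

Bond:  W = 10 Wi (1/√P − 1/√F)
1/√314 = 0.056433;  1/√14106 = 0.008420
W = 10·15.0·(0.056433 − 0.008420) = 7.2020 kWh/t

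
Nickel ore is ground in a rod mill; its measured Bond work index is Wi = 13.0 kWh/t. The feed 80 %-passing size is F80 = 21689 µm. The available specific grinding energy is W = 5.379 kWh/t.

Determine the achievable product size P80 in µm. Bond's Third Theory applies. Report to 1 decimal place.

P80 = 431.0 µm

W = 10·Wi·(P80^(-½) − F80^(-½))
P80^-0.5 = F80^-0.5 + W/(10 Wi)
  = 5.3790/(10·13.0) + 1/√21689 = 0.041377 + 0.006790 = 0.048167
P80 = (1/0.048167)² = 20.7611² = 431.02 µm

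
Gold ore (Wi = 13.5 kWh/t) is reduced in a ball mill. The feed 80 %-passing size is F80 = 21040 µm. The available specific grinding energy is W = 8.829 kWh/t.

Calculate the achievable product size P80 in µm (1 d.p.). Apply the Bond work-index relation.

W = 10·Wi·[P80^(−½) − F80^(−½)]
⇒ 1/√P80 = W/(10 Wi) + 1/√F80
  = 8.8290/(10·13.5) + 1/√21040 = 0.065400 + 0.006894 = 0.072294
P80 = (1/0.072294)² = 13.8324² = 191.33 µm

P80 = 191.3 µm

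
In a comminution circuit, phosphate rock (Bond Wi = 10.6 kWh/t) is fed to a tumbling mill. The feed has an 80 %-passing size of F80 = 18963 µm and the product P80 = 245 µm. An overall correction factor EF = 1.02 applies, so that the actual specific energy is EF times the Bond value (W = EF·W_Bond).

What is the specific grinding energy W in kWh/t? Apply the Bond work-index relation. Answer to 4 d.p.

W = 6.1224 kWh/t

W = 10·Wi·[P80^(−½) − F80^(−½)]
1/√245 = 0.063888;  1/√18963 = 0.007262
W = 10·10.6·(0.063888 − 0.007262) = 6.0023 kWh/t
With EF = 1.02: W = 6.0023·1.02 = 6.1224 kWh/t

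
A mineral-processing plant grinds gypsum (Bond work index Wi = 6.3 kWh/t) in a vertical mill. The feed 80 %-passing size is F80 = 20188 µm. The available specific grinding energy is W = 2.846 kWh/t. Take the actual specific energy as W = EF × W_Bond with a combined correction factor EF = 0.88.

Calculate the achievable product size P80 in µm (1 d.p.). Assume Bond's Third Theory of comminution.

P80 = 293.5 µm

W_Bond = 10·Wi·(1/√P₈₀ − 1/√F₈₀)
W_Bond = W / EF = 2.846 / 0.88 = 3.2341 kWh/t
⇒ 1/√P80 = W_Bond/(10·Wi) + 1/√F80
  = 3.2341/(10·6.3) + 1/√20188 = 0.051335 + 0.007038 = 0.058373
P80 = (1/0.058373)² = 17.1313² = 293.48 µm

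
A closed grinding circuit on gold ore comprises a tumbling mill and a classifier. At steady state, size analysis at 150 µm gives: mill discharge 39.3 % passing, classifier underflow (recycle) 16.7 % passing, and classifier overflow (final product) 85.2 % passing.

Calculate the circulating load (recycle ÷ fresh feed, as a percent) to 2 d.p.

CL = 203.10 %

Balance %-passing 150 µm (r = R/F):
Fd + Rd = Ru + Fo ⇒ R/F = (o−d)/(d−u)
r = (85.2 − 39.3)/(39.3 − 16.7) = 45.9/22.6 = 2.0310
CL = 100·r = 203.10 %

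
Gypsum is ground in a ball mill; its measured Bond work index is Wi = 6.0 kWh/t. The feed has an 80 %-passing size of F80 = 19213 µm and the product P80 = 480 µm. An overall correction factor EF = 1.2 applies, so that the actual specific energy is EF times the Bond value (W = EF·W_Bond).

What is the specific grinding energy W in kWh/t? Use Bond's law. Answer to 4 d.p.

Bond: W = 10·Wi·(1/√P80 − 1/√F80)
1/√480 = 0.045644;  1/√19213 = 0.007214
W = 10·6.0·(0.045644 − 0.007214) = 2.3057 kWh/t
Apply correction: 2.3057 × 1.2 = 2.7669 kWh/t

W = 2.7669 kWh/t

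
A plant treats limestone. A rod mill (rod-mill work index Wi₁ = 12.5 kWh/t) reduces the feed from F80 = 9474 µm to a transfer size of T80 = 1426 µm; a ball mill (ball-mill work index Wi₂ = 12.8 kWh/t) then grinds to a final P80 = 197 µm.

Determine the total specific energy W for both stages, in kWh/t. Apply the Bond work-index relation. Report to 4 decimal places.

W = 10 Wi (1/√P80 − 1/√F80)  [Bond]
Stage 1 (9474→1426 µm, Wi₁=12.5): W₁ = 10·12.5·(0.026481 − 0.010274) = 2.0259 kWh/t
Stage 2 (1426→197 µm, Wi₂=12.8): W₂ = 10·12.8·(0.071247 − 0.026481) = 5.7300 kWh/t
W = W₁ + W₂ = 2.0259 + 5.7300 = 7.7559 kWh/t

W = 7.7559 kWh/t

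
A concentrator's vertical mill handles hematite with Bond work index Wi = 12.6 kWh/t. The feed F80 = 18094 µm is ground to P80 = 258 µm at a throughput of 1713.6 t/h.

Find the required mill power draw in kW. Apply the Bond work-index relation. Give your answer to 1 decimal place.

P = 11837.1 kW

W = 10 Wi (1/√P80 − 1/√F80)  [Bond]
W = 10·12.6·(1/√258 − 1/√18094) = 10·12.6·(0.054823) = 6.9077 kWh/t
P = W·T = 6.9077·1713.6 = 11837.1 kW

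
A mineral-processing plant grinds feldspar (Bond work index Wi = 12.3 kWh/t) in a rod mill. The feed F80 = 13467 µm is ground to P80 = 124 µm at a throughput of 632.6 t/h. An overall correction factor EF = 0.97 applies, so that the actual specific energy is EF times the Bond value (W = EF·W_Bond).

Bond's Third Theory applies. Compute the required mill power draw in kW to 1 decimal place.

W_Bond = 10·Wi·(1/√P₈₀ − 1/√F₈₀)
W = 10·12.3·(1/√124 − 1/√13467) = 10·12.3·(0.081185) = 9.9858 kWh/t
W_actual = 0.97 × 9.9858 = 9.6862 kWh/t
P_mill = W·ṁ = 9.6862·632.6 = 6127.5 kW

P = 6127.5 kW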